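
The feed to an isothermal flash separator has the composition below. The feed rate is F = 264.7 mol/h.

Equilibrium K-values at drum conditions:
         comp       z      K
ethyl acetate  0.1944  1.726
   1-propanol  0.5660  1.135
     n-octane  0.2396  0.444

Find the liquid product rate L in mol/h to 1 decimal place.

Let β = V/F and solve Σ zᵢ(Kᵢ−1)/(1+β(Kᵢ−1)) = 0.
Check two-phase: ΣzᵢKᵢ = 1.0843 > 1 and Σzᵢ/Kᵢ = 1.1509 > 1, so g(0) = 0.0843 > 0 and g(1) = -0.1509 < 0.
Newton–Raphson from β = 0.39:
  β = 0.3900: g = 0.01248, g' = -0.1923 → β = 0.4549
  β = 0.4549: g = -0.00023, g' = -0.1998 → β = 0.4537
Converged at β = 0.4537.
Then V = β·F = 0.4537·264.7 = 120.1 mol/h and L = F − V = 144.6 mol/h.

L = 144.6 mol/h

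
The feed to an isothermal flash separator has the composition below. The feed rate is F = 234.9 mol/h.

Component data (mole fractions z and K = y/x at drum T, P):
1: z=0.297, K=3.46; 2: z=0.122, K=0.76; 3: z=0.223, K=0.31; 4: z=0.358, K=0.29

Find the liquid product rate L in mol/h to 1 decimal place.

L = 191.0 mol/h

Material balance + equilibrium reduce to Σ zᵢ(Kᵢ−1)/(1+V/F(Kᵢ−1)) = 0.
Feasibility: ΣzᵢKᵢ = 1.293, Σzᵢ/Kᵢ = 2.200 — both > 1, two phases present.
Iterate (Newton) starting at V/F = 0.6:
  V/F = 0.600: g = -0.4445, g' = -1.160 → V/F = 0.217
  V/F = 0.217: g = -0.0356, g' = -1.171 → V/F = 0.186
  V/F = 0.186: g = 0.0009, g' = -1.232 → V/F = 0.187
Converged at V/F = 0.187.
Then V = V/F·F = 0.1870·234.9 = 43.9 mol/h and L = F − V = 191.0 mol/h.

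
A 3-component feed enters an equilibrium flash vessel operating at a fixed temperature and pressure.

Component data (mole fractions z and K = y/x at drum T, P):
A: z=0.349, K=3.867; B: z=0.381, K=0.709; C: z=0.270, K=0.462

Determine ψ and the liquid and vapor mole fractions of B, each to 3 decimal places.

Iterate (Newton) starting at ψ = 0.5:
  ψ = 0.500: g = 0.0827, g' = -0.675 → ψ = 0.623
  ψ = 0.623: g = 0.0055, g' = -0.595 → ψ = 0.632
Converged at ψ = 0.632.
Compositions from xᵢ = zᵢ/(1+ψ(Kᵢ−1)), yᵢ = Kᵢxᵢ:
  A: x = 0.124, y = 0.480
  B: x = 0.467, y = 0.331
  C: x = 0.409, y = 0.189

ψ = 0.632, x_B = 0.467, y_B = 0.331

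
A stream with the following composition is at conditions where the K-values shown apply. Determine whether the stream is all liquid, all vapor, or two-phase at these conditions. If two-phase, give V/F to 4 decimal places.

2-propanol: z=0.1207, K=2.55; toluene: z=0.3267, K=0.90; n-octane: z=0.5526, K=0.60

all liquid

ΣzᵢKᵢ = 0.9334; Σzᵢ/Kᵢ = 1.3313.
Since ΣzᵢKᵢ < 1 the mixture is below its bubble point — single liquid phase.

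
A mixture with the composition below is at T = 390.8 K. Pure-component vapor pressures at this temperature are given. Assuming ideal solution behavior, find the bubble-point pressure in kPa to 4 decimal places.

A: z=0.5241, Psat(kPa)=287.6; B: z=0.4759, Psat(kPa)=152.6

Pbub = 223.3535 kPa

At the bubble point ψ → 0, so ΣzᵢKᵢ = 1 with Kᵢ = Pᵢˢᵃᵗ/P ⇒ P = ΣzᵢPᵢˢᵃᵗ.
P = 0.5241·287.6 + 0.4759·152.6 = 223.3535 kPa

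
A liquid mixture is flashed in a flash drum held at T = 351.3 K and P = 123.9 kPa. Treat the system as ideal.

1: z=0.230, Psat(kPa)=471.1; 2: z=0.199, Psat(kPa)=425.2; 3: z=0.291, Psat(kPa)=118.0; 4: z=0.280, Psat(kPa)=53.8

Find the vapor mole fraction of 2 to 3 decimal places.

y_2 = 0.215

Raoult's law: Kᵢ = Pᵢˢᵃᵗ/P = Pᵢˢᵃᵗ/123.9.
  K_1 = 471.1/123.9 = 3.80226, K_2 = 425.2/123.9 = 3.43180, K_3 = 118.0/123.9 = 0.95238, K_4 = 53.8/123.9 = 0.43422
Newton–Raphson from ψ = 0.5:
  ψ = 0.500: g = 0.2517, g' = -0.728 → ψ = 0.846
  ψ = 0.846: g = 0.0313, g' = -0.615 → ψ = 0.897
  ψ = 0.897: g = -0.0004, g' = -0.633 → ψ = 0.896
Converged at ψ = 0.896.
Compositions from xᵢ = zᵢ/(1+ψ(Kᵢ−1)), yᵢ = Kᵢxᵢ:
  1: x = 0.066, y = 0.249
  2: x = 0.063, y = 0.215
  3: x = 0.304, y = 0.289
  4: x = 0.568, y = 0.247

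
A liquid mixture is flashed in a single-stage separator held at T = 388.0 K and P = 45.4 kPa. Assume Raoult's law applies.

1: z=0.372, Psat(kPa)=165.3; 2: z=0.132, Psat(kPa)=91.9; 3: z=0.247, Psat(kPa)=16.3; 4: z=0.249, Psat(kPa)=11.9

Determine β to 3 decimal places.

Raoult's law: Kᵢ = Pᵢˢᵃᵗ/P = Pᵢˢᵃᵗ/45.4.
  K_1 = 165.3/45.4 = 3.64097, K_2 = 91.9/45.4 = 2.02423, K_3 = 16.3/45.4 = 0.35903, K_4 = 11.9/45.4 = 0.26211
Let β = V/F and solve Σ zᵢ(Kᵢ−1)/(1+β(Kᵢ−1)) = 0.
Feasibility: ΣzᵢKᵢ = 1.776, Σzᵢ/Kᵢ = 1.805 — both > 1, two phases present.
Newton–Raphson from β = 0.52:
  β = 0.520: g = -0.0334, g' = -1.105 → β = 0.490
Converged at β = 0.490.

β = 0.490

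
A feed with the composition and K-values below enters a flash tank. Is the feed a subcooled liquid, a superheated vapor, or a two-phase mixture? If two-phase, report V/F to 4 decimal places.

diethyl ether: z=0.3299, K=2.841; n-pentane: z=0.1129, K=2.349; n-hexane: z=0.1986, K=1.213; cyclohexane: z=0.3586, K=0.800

superheated vapor

ΣzᵢKᵢ = 1.7302; Σzᵢ/Kᵢ = 0.7762.
Since Σzᵢ/Kᵢ < 1 the mixture is above its dew point — single vapor phase.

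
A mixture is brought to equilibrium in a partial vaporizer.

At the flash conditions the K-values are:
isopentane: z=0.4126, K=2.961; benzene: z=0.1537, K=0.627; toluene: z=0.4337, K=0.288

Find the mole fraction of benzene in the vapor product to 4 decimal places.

y_benzene = 0.1110

Let ψ = V/F and solve Σ zᵢ(Kᵢ−1)/(1+ψ(Kᵢ−1)) = 0.
g(0) = ΣzᵢKᵢ − 1 = 0.4430 and g(1) = 1 − Σzᵢ/Kᵢ = -0.8904, so a root lies in (0, 1).
Newton–Raphson from ψ = 0.65:
  ψ = 0.6500: g = -0.29479, g' = -1.1058 → ψ = 0.3834
  ψ = 0.3834: g = -0.02978, g' = -0.9621 → ψ = 0.3524
  ψ = 0.3524: g = 0.00018, g' = -0.9750 → ψ = 0.3526
Converged at ψ = 0.3526.
Compositions from xᵢ = zᵢ/(1+ψ(Kᵢ−1)), yᵢ = Kᵢxᵢ:
  isopentane: x = 0.2439, y = 0.7223
  benzene: x = 0.1770, y = 0.1110
  toluene: x = 0.5791, y = 0.1668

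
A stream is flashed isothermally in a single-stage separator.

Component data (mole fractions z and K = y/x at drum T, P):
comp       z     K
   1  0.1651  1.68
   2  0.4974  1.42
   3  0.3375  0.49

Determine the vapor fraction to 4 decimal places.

ψ = 0.5948

Material balance + equilibrium reduce to Σ zᵢ(Kᵢ−1)/(1+ψ(Kᵢ−1)) = 0.
Check two-phase: ΣzᵢKᵢ = 1.1491 > 1 and Σzᵢ/Kᵢ = 1.1373 > 1, so g(0) = 0.1491 > 0 and g(1) = -0.1373 < 0.
Iterate (Newton) starting at ψ = 0.66:
  ψ = 0.6600: g = -0.01840, g' = -0.2896 → ψ = 0.5965
  ψ = 0.5965: g = -0.00045, g' = -0.2761 → ψ = 0.5948
Converged at ψ = 0.5948.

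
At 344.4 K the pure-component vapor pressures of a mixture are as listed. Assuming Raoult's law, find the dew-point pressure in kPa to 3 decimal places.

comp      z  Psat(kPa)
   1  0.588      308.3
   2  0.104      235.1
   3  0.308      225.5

Pdew = 269.146 kPa

At the dew point ψ → 1, so Σzᵢ/Kᵢ = 1 with Kᵢ = Pᵢˢᵃᵗ/P ⇒ 1/P = Σzᵢ/Pᵢˢᵃᵗ.
1/P = 0.588/308.3 + 0.104/235.1 + 0.308/225.5 = 0.003715 ⇒ P = 269.146 kPa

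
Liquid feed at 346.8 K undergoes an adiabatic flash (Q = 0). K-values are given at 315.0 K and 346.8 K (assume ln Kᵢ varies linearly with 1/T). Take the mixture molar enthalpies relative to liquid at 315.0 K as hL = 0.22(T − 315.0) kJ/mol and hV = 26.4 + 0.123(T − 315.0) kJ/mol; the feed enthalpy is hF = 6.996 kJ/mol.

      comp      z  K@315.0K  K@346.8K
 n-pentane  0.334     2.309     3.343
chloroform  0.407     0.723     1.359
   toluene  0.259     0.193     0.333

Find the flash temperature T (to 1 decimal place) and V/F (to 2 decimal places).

T = 318.3 K, V/F = 0.24

Adiabatic flash: solve Rachford–Rice at each trial T, then check hF = ψ·hV(T) + (1−ψ)·hL(T).
  T = 315.0 K: K = (2.309, 0.723, 0.193), RR gives ψ = 0.165, H_out = 4.368 kJ/mol
  T = 346.8 K: K = (3.343, 1.359, 0.333), RR gives ψ = 0.819, H_out = 26.099 kJ/mol
  T = 330.9 K: K = (2.803, 1.006, 0.257), RR gives ψ = 0.520, H_out = 16.413 kJ/mol
  T = 322.9 K: K = (2.549, 0.856, 0.223), RR gives ψ = 0.346, H_out = 10.599 kJ/mol
  T = 318.9 K: K = (2.426, 0.786, 0.208), RR gives ψ = 0.255, H_out = 7.499 kJ/mol
  T = 316.9 K: K = (2.366, 0.753, 0.200), RR gives ψ = 0.209, H_out = 5.907 kJ/mol
Linear interpolation between T = 316.9 (H_out = 5.907) and T = 318.9 (H_out = 7.499) on hF = 6.996 gives T ≈ 318.3 K, at which ψ = 0.24.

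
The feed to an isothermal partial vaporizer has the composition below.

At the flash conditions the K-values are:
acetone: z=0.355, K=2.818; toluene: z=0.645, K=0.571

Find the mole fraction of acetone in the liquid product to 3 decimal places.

Material balance + equilibrium reduce to Σ zᵢ(Kᵢ−1)/(1+V/F(Kᵢ−1)) = 0.
g(0) = ΣzᵢKᵢ − 1 = 0.369 and g(1) = 1 − Σzᵢ/Kᵢ = -0.256, so a root lies in (0, 1).
Iterate (Newton) starting at V/F = 0.5:
  V/F = 0.500: g = -0.0142, g' = -0.514 → V/F = 0.472
  V/F = 0.472: g = 0.0002, g' = -0.526 → V/F = 0.473
Converged at V/F = 0.473.
Compositions from xᵢ = zᵢ/(1+V/F(Kᵢ−1)), yᵢ = Kᵢxᵢ:
  acetone: x = 0.191, y = 0.538
  toluene: x = 0.809, y = 0.462

x_acetone = 0.191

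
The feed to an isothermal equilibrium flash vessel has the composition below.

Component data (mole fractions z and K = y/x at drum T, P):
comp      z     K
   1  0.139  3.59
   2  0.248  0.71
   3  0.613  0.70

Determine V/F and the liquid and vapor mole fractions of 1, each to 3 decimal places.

Newton iteration, V/F⁰ = 0.5:
  V/F = 0.500: g = -0.1436, g' = -0.282 → V/F = 0.000
  V/F = 0.000: g = 0.1042, g' = -1.008 → V/F = 0.103
  V/F = 0.103: g = 0.0201, g' = -0.661 → V/F = 0.134
  V/F = 0.134: g = 0.0010, g' = -0.597 → V/F = 0.135
Converged at V/F = 0.135.
Compositions from xᵢ = zᵢ/(1+V/F(Kᵢ−1)), yᵢ = Kᵢxᵢ:
  1: x = 0.103, y = 0.369
  2: x = 0.258, y = 0.183
  3: x = 0.639, y = 0.447

V/F = 0.135, x_1 = 0.103, y_1 = 0.369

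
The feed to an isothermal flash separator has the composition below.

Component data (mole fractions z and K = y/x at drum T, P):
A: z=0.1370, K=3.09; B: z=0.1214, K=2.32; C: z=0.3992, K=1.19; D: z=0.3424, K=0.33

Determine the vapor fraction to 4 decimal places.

ψ = 0.4316

Let ψ = V/F and solve Σ zᵢ(Kᵢ−1)/(1+ψ(Kᵢ−1)) = 0.
Check two-phase: ΣzᵢKᵢ = 1.2930 > 1 and Σzᵢ/Kᵢ = 1.4697 > 1, so g(0) = 0.2930 > 0 and g(1) = -0.4697 < 0.
Iterate (Newton) starting at ψ = 0.5:
  ψ = 0.5000: g = -0.03916, g' = -0.5794 → ψ = 0.4324
  ψ = 0.4324: g = -0.00048, g' = -0.5678 → ψ = 0.4316
Converged at ψ = 0.4316.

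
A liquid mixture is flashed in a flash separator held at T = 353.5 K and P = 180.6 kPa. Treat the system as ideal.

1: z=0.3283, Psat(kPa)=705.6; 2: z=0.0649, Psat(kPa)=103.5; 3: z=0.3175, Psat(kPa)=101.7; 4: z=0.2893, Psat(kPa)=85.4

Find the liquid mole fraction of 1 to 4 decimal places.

Raoult's law: Kᵢ = Pᵢˢᵃᵗ/P = Pᵢˢᵃᵗ/180.6.
  K_1 = 705.6/180.6 = 3.906977, K_2 = 103.5/180.6 = 0.573090, K_3 = 101.7/180.6 = 0.563123, K_4 = 85.4/180.6 = 0.472868
Material balance + equilibrium reduce to Σ zᵢ(Kᵢ−1)/(1+β(Kᵢ−1)) = 0.
Feasibility: ΣzᵢKᵢ = 1.6354, Σzᵢ/Kᵢ = 1.3729 — both > 1, two phases present.
Newton iteration, β⁰ = 0.5:
  β = 0.5000: g = -0.03080, g' = -0.7274 → β = 0.4577
  β = 0.4577: g = 0.00073, g' = -0.7634 → β = 0.4586
Converged at β = 0.4586.
Compositions from xᵢ = zᵢ/(1+β(Kᵢ−1)), yᵢ = Kᵢxᵢ:
  1: x = 0.1407, y = 0.5497
  2: x = 0.0807, y = 0.0462
  3: x = 0.3971, y = 0.2236
  4: x = 0.3815, y = 0.1804

x_1 = 0.1407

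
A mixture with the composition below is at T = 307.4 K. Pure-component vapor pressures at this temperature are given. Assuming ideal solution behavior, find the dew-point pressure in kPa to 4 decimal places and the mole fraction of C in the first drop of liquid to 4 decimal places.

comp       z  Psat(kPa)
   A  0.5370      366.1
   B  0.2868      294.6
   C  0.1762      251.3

At the dew point ψ → 1, so Σzᵢ/Kᵢ = 1 with Kᵢ = Pᵢˢᵃᵗ/P ⇒ 1/P = Σzᵢ/Pᵢˢᵃᵗ.
1/P = 0.5370/366.1 + 0.2868/294.6 + 0.1762/251.3 = 0.0031415 ⇒ P = 318.3203 kPa
xᵢ = zᵢP/Pᵢˢᵃᵗ ⇒ x_C = 0.1762·318.3203/251.3 = 0.2232

Pdew = 318.3203 kPa, x_C = 0.2232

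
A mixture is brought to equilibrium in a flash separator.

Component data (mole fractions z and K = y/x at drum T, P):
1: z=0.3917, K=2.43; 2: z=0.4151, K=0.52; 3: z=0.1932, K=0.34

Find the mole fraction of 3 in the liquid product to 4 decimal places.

Material balance + equilibrium reduce to Σ zᵢ(Kᵢ−1)/(1+ψ(Kᵢ−1)) = 0.
Check two-phase: ΣzᵢKᵢ = 1.2334 > 1 and Σzᵢ/Kᵢ = 1.5277 > 1, so g(0) = 0.2334 > 0 and g(1) = -0.5277 < 0.
Newton–Raphson from ψ = 0.54:
  ψ = 0.5400: g = -0.15102, g' = -0.6325 → ψ = 0.3012
  ψ = 0.3012: g = -0.00058, g' = -0.6531 → ψ = 0.3003
Converged at ψ = 0.3003.
Compositions from xᵢ = zᵢ/(1+ψ(Kᵢ−1)), yᵢ = Kᵢxᵢ:
  1: x = 0.2740, y = 0.6659
  2: x = 0.4850, y = 0.2522
  3: x = 0.2410, y = 0.0819

x_3 = 0.2410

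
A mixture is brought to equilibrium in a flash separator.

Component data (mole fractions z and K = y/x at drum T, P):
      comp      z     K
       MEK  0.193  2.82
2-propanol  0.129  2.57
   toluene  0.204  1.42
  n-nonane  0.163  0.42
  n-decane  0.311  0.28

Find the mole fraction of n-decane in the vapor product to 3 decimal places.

Iterate (Newton) starting at V/F = 0.5:
  V/F = 0.500: g = -0.1149, g' = -0.802 → V/F = 0.357
  V/F = 0.357: g = -0.0032, g' = -0.772 → V/F = 0.353
Converged at V/F = 0.353.
Compositions from xᵢ = zᵢ/(1+V/F(Kᵢ−1)), yᵢ = Kᵢxᵢ:
  MEK: x = 0.118, y = 0.332
  2-propanol: x = 0.083, y = 0.213
  toluene: x = 0.178, y = 0.252
  n-nonane: x = 0.205, y = 0.086
  n-decane: x = 0.417, y = 0.117

y_n-decane = 0.117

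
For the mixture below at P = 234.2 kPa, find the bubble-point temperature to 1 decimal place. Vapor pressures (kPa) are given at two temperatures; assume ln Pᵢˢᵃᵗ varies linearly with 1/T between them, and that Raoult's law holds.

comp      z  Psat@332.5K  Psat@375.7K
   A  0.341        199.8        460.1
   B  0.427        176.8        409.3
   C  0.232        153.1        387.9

T = 344.9 K

Bubble-point temperature: ΣzᵢPᵢˢᵃᵗ(T) = P. Interpolate ln Pᵢˢᵃᵗ = aᵢ + bᵢ/T.
  T = 332.5 K: ΣzᵢPᵢˢᵃᵗ = 179.14 kPa
  T = 375.7 K: ΣzᵢPᵢˢᵃᵗ = 421.66 kPa
  T = 354.1 K: ΣzᵢPᵢˢᵃᵗ = 282.06 kPa
  T = 343.3 K: ΣzᵢPᵢˢᵃᵗ = 226.39 kPa
  T = 348.7 K: ΣzᵢPᵢˢᵃᵗ = 253.12 kPa
  T = 346.0 K: ΣzᵢPᵢˢᵃᵗ = 239.49 kPa
Interpolating between 343.3 K and 346.0 K gives T ≈ 344.9 K.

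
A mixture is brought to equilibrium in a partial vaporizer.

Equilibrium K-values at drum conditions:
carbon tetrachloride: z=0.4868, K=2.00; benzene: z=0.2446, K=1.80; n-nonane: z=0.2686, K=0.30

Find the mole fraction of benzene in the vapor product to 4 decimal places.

y_benzene = 0.2744

Iterate (Newton) starting at β = 0.52:
  β = 0.5200: g = 0.16283, g' = -0.6142 → β = 0.7851
  β = 0.7851: g = -0.02455, g' = -0.8606 → β = 0.7566
  β = 0.7566: g = -0.00069, g' = -0.8133 → β = 0.7557
Converged at β = 0.7557.
Compositions from xᵢ = zᵢ/(1+β(Kᵢ−1)), yᵢ = Kᵢxᵢ:
  carbon tetrachloride: x = 0.2773, y = 0.5545
  benzene: x = 0.1524, y = 0.2744
  n-nonane: x = 0.5703, y = 0.1711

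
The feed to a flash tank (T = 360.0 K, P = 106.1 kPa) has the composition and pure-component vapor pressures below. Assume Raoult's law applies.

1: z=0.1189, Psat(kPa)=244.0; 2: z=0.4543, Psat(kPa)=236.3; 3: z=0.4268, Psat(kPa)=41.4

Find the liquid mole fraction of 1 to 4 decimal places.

Raoult's law: Kᵢ = Pᵢˢᵃᵗ/P = Pᵢˢᵃᵗ/106.1.
  K_1 = 244.0/106.1 = 2.299717, K_2 = 236.3/106.1 = 2.227144, K_3 = 41.4/106.1 = 0.390198
Let β = V/F and solve Σ zᵢ(Kᵢ−1)/(1+β(Kᵢ−1)) = 0.
g(0) = ΣzᵢKᵢ − 1 = 0.4518 and g(1) = 1 − Σzᵢ/Kᵢ = -0.3495, so a root lies in (0, 1).
Newton–Raphson from β = 0.6:
  β = 0.6000: g = -0.00252, g' = -0.6850 → β = 0.5963
Converged at β = 0.5963.
Compositions from xᵢ = zᵢ/(1+β(Kᵢ−1)), yᵢ = Kᵢxᵢ:
  1: x = 0.0670, y = 0.1540
  2: x = 0.2623, y = 0.5843
  3: x = 0.6707, y = 0.2617

x_1 = 0.0670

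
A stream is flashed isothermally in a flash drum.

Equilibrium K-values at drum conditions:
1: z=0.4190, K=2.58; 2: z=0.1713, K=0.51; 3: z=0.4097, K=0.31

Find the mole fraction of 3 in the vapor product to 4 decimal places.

y_3 = 0.1592

Material balance + equilibrium reduce to Σ zᵢ(Kᵢ−1)/(1+ψ(Kᵢ−1)) = 0.
g(0) = ΣzᵢKᵢ − 1 = 0.2954 and g(1) = 1 − Σzᵢ/Kᵢ = -0.8199, so a root lies in (0, 1).
Iterate (Newton) starting at ψ = 0.67:
  ψ = 0.6700: g = -0.32912, g' = -1.0126 → ψ = 0.3450
  ψ = 0.3450: g = -0.04355, g' = -0.8337 → ψ = 0.2927
  ψ = 0.2927: g = 0.00041, g' = -0.8514 → ψ = 0.2932
Converged at ψ = 0.2932.
Compositions from xᵢ = zᵢ/(1+ψ(Kᵢ−1)), yᵢ = Kᵢxᵢ:
  1: x = 0.2863, y = 0.7388
  2: x = 0.2000, y = 0.1020
  3: x = 0.5136, y = 0.1592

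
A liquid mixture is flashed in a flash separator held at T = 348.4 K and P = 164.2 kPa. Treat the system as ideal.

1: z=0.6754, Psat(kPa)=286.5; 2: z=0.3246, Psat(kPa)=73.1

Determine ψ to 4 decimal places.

ψ = 0.7815

Raoult's law: Kᵢ = Pᵢˢᵃᵗ/P = Pᵢˢᵃᵗ/164.2.
  K_1 = 286.5/164.2 = 1.744823, K_2 = 73.1/164.2 = 0.445189
Material balance + equilibrium reduce to Σ zᵢ(Kᵢ−1)/(1+ψ(Kᵢ−1)) = 0.
g(0) = ΣzᵢKᵢ − 1 = 0.3230 and g(1) = 1 − Σzᵢ/Kᵢ = -0.1162, so a root lies in (0, 1).
Binary case is linear: z₁(K₁−1)(1+ψ(K₂−1)) + z₂(K₂−1)(1+ψ(K₁−1)) = 0
⇒ ψ = [z₁(K₁−1)+z₂(K₂−1)] / [−(K₁−1)(K₂−1)] = 0.32296/0.41324 = 0.7815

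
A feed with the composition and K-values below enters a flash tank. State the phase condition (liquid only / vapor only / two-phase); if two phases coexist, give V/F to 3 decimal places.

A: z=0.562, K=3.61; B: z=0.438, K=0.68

ΣzᵢKᵢ = 2.327; Σzᵢ/Kᵢ = 0.800.
Since Σzᵢ/Kᵢ < 1 the mixture is above its dew point — single vapor phase.

vapor only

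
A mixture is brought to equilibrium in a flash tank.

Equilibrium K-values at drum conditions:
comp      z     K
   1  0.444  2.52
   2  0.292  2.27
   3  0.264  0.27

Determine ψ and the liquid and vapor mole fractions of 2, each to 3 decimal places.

ψ = 0.822, x_2 = 0.143, y_2 = 0.324

Material balance + equilibrium reduce to Σ zᵢ(Kᵢ−1)/(1+ψ(Kᵢ−1)) = 0.
Check two-phase: ΣzᵢKᵢ = 1.853 > 1 and Σzᵢ/Kᵢ = 1.283 > 1, so g(0) = 0.853 > 0 and g(1) = -0.283 < 0.
Newton iteration, ψ⁰ = 0.51:
  ψ = 0.510: g = 0.2982, g' = -0.856 → ψ = 0.858
  ψ = 0.858: g = -0.0459, g' = -1.310 → ψ = 0.823
  ψ = 0.823: g = -0.0020, g' = -1.199 → ψ = 0.822
Converged at ψ = 0.822.
Compositions from xᵢ = zᵢ/(1+ψ(Kᵢ−1)), yᵢ = Kᵢxᵢ:
  1: x = 0.197, y = 0.498
  2: x = 0.143, y = 0.324
  3: x = 0.660, y = 0.178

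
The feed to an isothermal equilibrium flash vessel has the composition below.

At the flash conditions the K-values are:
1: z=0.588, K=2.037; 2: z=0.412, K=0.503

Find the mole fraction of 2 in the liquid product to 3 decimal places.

Binary case is linear: z₁(K₁−1)(1+β(K₂−1)) + z₂(K₂−1)(1+β(K₁−1)) = 0
⇒ β = [z₁(K₁−1)+z₂(K₂−1)] / [−(K₁−1)(K₂−1)] = 0.4050/0.5154 = 0.786
Compositions from xᵢ = zᵢ/(1+β(Kᵢ−1)), yᵢ = Kᵢxᵢ:
  1: x = 0.324, y = 0.660
  2: x = 0.676, y = 0.340

x_2 = 0.676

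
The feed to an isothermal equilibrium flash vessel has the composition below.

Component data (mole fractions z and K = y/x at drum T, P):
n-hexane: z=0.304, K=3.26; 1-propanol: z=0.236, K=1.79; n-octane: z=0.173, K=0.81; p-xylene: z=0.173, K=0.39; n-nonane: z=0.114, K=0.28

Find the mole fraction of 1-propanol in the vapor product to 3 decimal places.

y_1-propanol = 0.272

Rachford–Rice: g(ψ) = Σ zᵢ(Kᵢ−1)/(1+ψ(Kᵢ−1)) = 0.
Feasibility: ΣzᵢKᵢ = 1.653, Σzᵢ/Kᵢ = 1.289 — both > 1, two phases present.
Newton iteration, ψ⁰ = 0.5:
  ψ = 0.500: g = 0.1398, g' = -0.703 → ψ = 0.699
  ψ = 0.699: g = -0.0006, g' = -0.738 → ψ = 0.698
Converged at ψ = 0.698.
Compositions from xᵢ = zᵢ/(1+ψ(Kᵢ−1)), yᵢ = Kᵢxᵢ:
  n-hexane: x = 0.118, y = 0.384
  1-propanol: x = 0.152, y = 0.272
  n-octane: x = 0.199, y = 0.162
  p-xylene: x = 0.301, y = 0.118
  n-nonane: x = 0.229, y = 0.064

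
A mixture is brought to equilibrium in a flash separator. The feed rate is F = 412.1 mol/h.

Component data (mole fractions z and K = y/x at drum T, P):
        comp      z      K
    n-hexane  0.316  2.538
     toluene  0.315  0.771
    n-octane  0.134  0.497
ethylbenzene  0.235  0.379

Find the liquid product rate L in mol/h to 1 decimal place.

Newton iteration, V/F⁰ = 0.57:
  V/F = 0.570: g = -0.1444, g' = -0.518 → V/F = 0.291
  V/F = 0.291: g = 0.0013, g' = -0.557 → V/F = 0.293
Converged at V/F = 0.293.
Then V = V/F·F = 0.2935·412.1 = 120.9 mol/h and L = F − V = 291.2 mol/h.

L = 291.2 mol/h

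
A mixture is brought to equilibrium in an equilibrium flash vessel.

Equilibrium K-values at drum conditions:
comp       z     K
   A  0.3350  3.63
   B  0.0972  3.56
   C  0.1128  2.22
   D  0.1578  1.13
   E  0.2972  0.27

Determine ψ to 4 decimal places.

Rachford–Rice: g(ψ) = Σ zᵢ(Kᵢ−1)/(1+ψ(Kᵢ−1)) = 0.
Feasibility: ΣzᵢKᵢ = 2.0711, Σzᵢ/Kᵢ = 1.4108 — both > 1, two phases present.
Newton–Raphson from ψ = 0.51:
  ψ = 0.5100: g = 0.24267, g' = -1.0107 → ψ = 0.7501
  ψ = 0.7501: g = -0.00742, g' = -1.1587 → ψ = 0.7437
Converged at ψ = 0.7437.

ψ = 0.7437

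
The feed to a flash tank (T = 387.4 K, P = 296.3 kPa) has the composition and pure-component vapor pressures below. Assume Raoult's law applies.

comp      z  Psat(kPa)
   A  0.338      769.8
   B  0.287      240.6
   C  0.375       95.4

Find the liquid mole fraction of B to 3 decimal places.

x_B = 0.303

Raoult's law: Kᵢ = Pᵢˢᵃᵗ/P = Pᵢˢᵃᵗ/296.3.
  K_A = 769.8/296.3 = 2.59804, K_B = 240.6/296.3 = 0.81201, K_C = 95.4/296.3 = 0.32197
Let ψ = V/F and solve Σ zᵢ(Kᵢ−1)/(1+ψ(Kᵢ−1)) = 0.
g(0) = ΣzᵢKᵢ − 1 = 0.232 and g(1) = 1 − Σzᵢ/Kᵢ = -0.648, so a root lies in (0, 1).
Newton–Raphson from ψ = 0.5:
  ψ = 0.500: g = -0.1440, g' = -0.674 → ψ = 0.286
  ψ = 0.286: g = -0.0019, g' = -0.683 → ψ = 0.283
Converged at ψ = 0.283.
Compositions from xᵢ = zᵢ/(1+ψ(Kᵢ−1)), yᵢ = Kᵢxᵢ:
  A: x = 0.233, y = 0.604
  B: x = 0.303, y = 0.246
  C: x = 0.464, y = 0.149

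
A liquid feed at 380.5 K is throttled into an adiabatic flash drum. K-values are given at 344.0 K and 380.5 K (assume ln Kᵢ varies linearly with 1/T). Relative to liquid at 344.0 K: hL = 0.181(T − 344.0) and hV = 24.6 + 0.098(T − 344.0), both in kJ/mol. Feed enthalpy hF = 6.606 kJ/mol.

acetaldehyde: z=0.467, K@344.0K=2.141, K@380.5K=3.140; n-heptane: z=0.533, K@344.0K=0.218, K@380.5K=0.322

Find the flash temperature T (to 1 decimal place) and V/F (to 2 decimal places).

T = 351.9 K, V/F = 0.22

Adiabatic flash: solve Rachford–Rice at each trial T, then check hF = ψ·hV(T) + (1−ψ)·hL(T).
  T = 344.0 K: K = (2.141, 0.218), RR gives ψ = 0.130, H_out = 3.199 kJ/mol
  T = 380.5 K: K = (3.140, 0.322), RR gives ψ = 0.440, H_out = 16.092 kJ/mol
  T = 362.2 K: K = (2.617, 0.267), RR gives ψ = 0.308, H_out = 10.400 kJ/mol
  T = 353.1 K: K = (2.373, 0.242), RR gives ψ = 0.228, H_out = 7.083 kJ/mol
  T = 348.6 K: K = (2.257, 0.230), RR gives ψ = 0.182, H_out = 5.250 kJ/mol
  T = 350.9 K: K = (2.316, 0.236), RR gives ψ = 0.206, H_out = 6.206 kJ/mol
Linear interpolation between T = 350.9 (H_out = 6.206) and T = 353.1 (H_out = 7.083) on hF = 6.606 gives T ≈ 351.9 K, at which ψ = 0.22.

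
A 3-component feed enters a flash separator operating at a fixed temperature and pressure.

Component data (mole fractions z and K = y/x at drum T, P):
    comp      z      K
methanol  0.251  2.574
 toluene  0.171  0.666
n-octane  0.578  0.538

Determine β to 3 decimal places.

β = 0.104

Let β = V/F and solve Σ zᵢ(Kᵢ−1)/(1+β(Kᵢ−1)) = 0.
Feasibility: ΣzᵢKᵢ = 1.071, Σzᵢ/Kᵢ = 1.429 — both > 1, two phases present.
Newton iteration, β⁰ = 0.51:
  β = 0.510: g = -0.1990, g' = -0.430 → β = 0.047
  β = 0.047: g = 0.0366, g' = -0.687 → β = 0.101
  β = 0.101: g = 0.0019, g' = -0.620 → β = 0.104
Converged at β = 0.104.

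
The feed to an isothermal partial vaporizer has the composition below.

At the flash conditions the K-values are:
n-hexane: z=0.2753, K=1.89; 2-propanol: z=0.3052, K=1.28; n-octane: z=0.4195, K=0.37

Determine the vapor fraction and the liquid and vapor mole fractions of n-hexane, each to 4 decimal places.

ψ = 0.1660, x_n-hexane = 0.2399, y_n-hexane = 0.4534

Iterate (Newton) starting at ψ = 0.5:
  ψ = 0.5000: g = -0.14129, g' = -0.4777 → ψ = 0.2042
  ψ = 0.2042: g = -0.01514, g' = -0.3969 → ψ = 0.1661
  ψ = 0.1661: g = -0.00004, g' = -0.3951 → ψ = 0.1660
Converged at ψ = 0.1660.
Compositions from xᵢ = zᵢ/(1+ψ(Kᵢ−1)), yᵢ = Kᵢxᵢ:
  n-hexane: x = 0.2399, y = 0.4534
  2-propanol: x = 0.2916, y = 0.3733
  n-octane: x = 0.4685, y = 0.1733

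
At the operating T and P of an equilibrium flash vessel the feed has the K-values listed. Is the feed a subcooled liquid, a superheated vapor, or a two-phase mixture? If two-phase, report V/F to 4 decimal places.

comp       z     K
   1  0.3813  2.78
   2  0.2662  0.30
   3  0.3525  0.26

two-phase, V/F = 0.1799

ΣzᵢKᵢ = 1.2315; Σzᵢ/Kᵢ = 2.3803.
Both exceed 1, so a two-phase solution exists.
Rachford–Rice: g(ψ) = Σ zᵢ(Kᵢ−1)/(1+ψ(Kᵢ−1)) = 0.
Newton–Raphson from ψ = 0.52:
  ψ = 0.5200: g = -0.36453, g' = -1.1583 → ψ = 0.2053
  ψ = 0.2053: g = -0.02812, g' = -1.0943 → ψ = 0.1796
  ψ = 0.1796: g = 0.00033, g' = -1.1211 → ψ = 0.1799
Converged at ψ = 0.1799.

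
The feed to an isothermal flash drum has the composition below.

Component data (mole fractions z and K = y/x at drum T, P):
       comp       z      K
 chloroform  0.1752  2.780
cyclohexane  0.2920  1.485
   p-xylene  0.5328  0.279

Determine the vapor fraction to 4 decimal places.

ψ = 0.0821

Rachford–Rice: g(ψ) = Σ zᵢ(Kᵢ−1)/(1+ψ(Kᵢ−1)) = 0.
Check two-phase: ΣzᵢKᵢ = 1.0693 > 1 and Σzᵢ/Kᵢ = 2.1693 > 1, so g(0) = 0.0693 > 0 and g(1) = -1.1693 < 0.
Newton iteration, ψ⁰ = 0.65:
  ψ = 0.6500: g = -0.47071, g' = -1.1400 → ψ = 0.2371
  ψ = 0.2371: g = -0.11704, g' = -0.7327 → ψ = 0.0774
  ψ = 0.0774: g = 0.00377, g' = -0.8033 → ψ = 0.0821
Converged at ψ = 0.0821.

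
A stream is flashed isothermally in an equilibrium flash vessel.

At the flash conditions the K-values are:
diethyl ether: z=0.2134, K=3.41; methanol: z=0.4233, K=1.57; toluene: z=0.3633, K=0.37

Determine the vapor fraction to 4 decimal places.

Let ψ = V/F and solve Σ zᵢ(Kᵢ−1)/(1+ψ(Kᵢ−1)) = 0.
Check two-phase: ΣzᵢKᵢ = 1.5267 > 1 and Σzᵢ/Kᵢ = 1.3141 > 1, so g(0) = 0.5267 > 0 and g(1) = -0.3141 < 0.
Newton–Raphson from ψ = 0.64:
  ψ = 0.6400: g = -0.00444, g' = -0.6704 → ψ = 0.6334
Converged at ψ = 0.6334.

ψ = 0.6334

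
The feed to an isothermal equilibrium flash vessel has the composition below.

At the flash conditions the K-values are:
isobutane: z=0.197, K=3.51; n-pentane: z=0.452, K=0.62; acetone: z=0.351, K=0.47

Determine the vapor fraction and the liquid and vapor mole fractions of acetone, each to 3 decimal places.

Newton–Raphson from ψ = 0.5:
  ψ = 0.500: g = -0.2459, g' = -0.526 → ψ = 0.033
  ψ = 0.033: g = 0.0938, g' = -1.229 → ψ = 0.109
  ψ = 0.109: g = 0.0117, g' = -0.947 → ψ = 0.121
  ψ = 0.121: g = 0.0002, g' = -0.914 → ψ = 0.122
Converged at ψ = 0.122.
Compositions from xᵢ = zᵢ/(1+ψ(Kᵢ−1)), yᵢ = Kᵢxᵢ:
  isobutane: x = 0.151, y = 0.530
  n-pentane: x = 0.474, y = 0.294
  acetone: x = 0.375, y = 0.176

ψ = 0.122, x_acetone = 0.375, y_acetone = 0.176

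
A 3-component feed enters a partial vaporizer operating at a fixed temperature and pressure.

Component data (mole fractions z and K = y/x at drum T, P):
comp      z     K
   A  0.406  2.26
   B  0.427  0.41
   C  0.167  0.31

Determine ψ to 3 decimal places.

Let ψ = V/F and solve Σ zᵢ(Kᵢ−1)/(1+ψ(Kᵢ−1)) = 0.
Check two-phase: ΣzᵢKᵢ = 1.144 > 1 and Σzᵢ/Kᵢ = 1.760 > 1, so g(0) = 0.144 > 0 and g(1) = -0.760 < 0.
Newton iteration, ψ⁰ = 0.5:
  ψ = 0.500: g = -0.2194, g' = -0.727 → ψ = 0.198
  ψ = 0.198: g = -0.0094, g' = -0.710 → ψ = 0.185
Converged at ψ = 0.185.

ψ = 0.185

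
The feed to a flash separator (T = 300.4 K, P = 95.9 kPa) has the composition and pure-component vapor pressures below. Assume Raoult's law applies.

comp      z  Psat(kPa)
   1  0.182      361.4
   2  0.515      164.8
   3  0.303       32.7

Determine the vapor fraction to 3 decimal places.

Raoult's law: Kᵢ = Pᵢˢᵃᵗ/P = Pᵢˢᵃᵗ/95.9.
  K_1 = 361.4/95.9 = 3.76851, K_2 = 164.8/95.9 = 1.71846, K_3 = 32.7/95.9 = 0.34098
Iterate (Newton) starting at ψ = 0.5:
  ψ = 0.500: g = 0.1857, g' = -0.682 → ψ = 0.772
  ψ = 0.772: g = -0.0082, g' = -0.797 → ψ = 0.762
Converged at ψ = 0.762.

ψ = 0.762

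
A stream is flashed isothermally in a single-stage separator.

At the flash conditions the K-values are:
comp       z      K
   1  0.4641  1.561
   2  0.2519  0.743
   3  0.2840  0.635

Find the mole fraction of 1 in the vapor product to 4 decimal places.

y_1 = 0.5625

Iterate (Newton) starting at V/F = 0.38:
  V/F = 0.3800: g = 0.02251, g' = -0.1707 → V/F = 0.5119
  V/F = 0.5119: g = 0.00025, g' = -0.1674 → V/F = 0.5134
Converged at V/F = 0.5134.
Compositions from xᵢ = zᵢ/(1+V/F(Kᵢ−1)), yᵢ = Kᵢxᵢ:
  1: x = 0.3603, y = 0.5625
  2: x = 0.2902, y = 0.2156
  3: x = 0.3495, y = 0.2219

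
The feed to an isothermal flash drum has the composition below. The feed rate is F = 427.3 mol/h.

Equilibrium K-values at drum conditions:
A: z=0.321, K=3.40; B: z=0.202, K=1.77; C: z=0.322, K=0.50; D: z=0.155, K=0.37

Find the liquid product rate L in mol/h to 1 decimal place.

L = 149.1 mol/h

Material balance + equilibrium reduce to Σ zᵢ(Kᵢ−1)/(1+β(Kᵢ−1)) = 0.
Feasibility: ΣzᵢKᵢ = 1.667, Σzᵢ/Kᵢ = 1.271 — both > 1, two phases present.
Newton–Raphson from β = 0.5:
  β = 0.500: g = 0.1053, g' = -0.719 → β = 0.646
  β = 0.646: g = 0.0031, g' = -0.688 → β = 0.651
Converged at β = 0.651.
Then V = β·F = 0.6510·427.3 = 278.2 mol/h and L = F − V = 149.1 mol/h.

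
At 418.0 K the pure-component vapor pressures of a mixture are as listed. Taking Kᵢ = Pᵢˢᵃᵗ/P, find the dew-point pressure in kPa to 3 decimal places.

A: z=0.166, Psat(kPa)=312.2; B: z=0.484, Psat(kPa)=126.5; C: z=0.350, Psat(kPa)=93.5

At the dew point ψ → 1, so Σzᵢ/Kᵢ = 1 with Kᵢ = Pᵢˢᵃᵗ/P ⇒ 1/P = Σzᵢ/Pᵢˢᵃᵗ.
1/P = 0.166/312.2 + 0.484/126.5 + 0.350/93.5 = 0.008101 ⇒ P = 123.440 kPa

Pdew = 123.440 kPa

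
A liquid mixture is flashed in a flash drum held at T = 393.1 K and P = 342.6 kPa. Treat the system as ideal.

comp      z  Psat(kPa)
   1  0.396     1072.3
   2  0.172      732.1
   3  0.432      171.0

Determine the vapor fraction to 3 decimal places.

Raoult's law: Kᵢ = Pᵢˢᵃᵗ/P = Pᵢˢᵃᵗ/342.6.
  K_1 = 1072.3/342.6 = 3.12989, K_2 = 732.1/342.6 = 2.13689, K_3 = 171.0/342.6 = 0.49912
Newton–Raphson from ψ = 0.5:
  ψ = 0.500: g = 0.2445, g' = -0.705 → ψ = 0.847
  ψ = 0.847: g = 0.0246, g' = -0.613 → ψ = 0.887
Converged at ψ = 0.887.

ψ = 0.887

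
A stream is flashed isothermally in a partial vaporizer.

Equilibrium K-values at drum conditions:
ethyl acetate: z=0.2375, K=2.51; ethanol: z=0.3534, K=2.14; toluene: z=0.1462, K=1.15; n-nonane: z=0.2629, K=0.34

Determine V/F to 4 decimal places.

Rachford–Rice: g(V/F) = Σ zᵢ(Kᵢ−1)/(1+V/F(Kᵢ−1)) = 0.
Feasibility: ΣzᵢKᵢ = 1.6099, Σzᵢ/Kᵢ = 1.1601 — both > 1, two phases present.
Newton iteration, V/F⁰ = 0.5:
  V/F = 0.5000: g = 0.22238, g' = -0.6201 → V/F = 0.8586
  V/F = 0.8586: g = -0.02125, g' = -0.8325 → V/F = 0.8331
  V/F = 0.8331: g = -0.00049, g' = -0.7947 → V/F = 0.8325
Converged at V/F = 0.8325.

V/F = 0.8325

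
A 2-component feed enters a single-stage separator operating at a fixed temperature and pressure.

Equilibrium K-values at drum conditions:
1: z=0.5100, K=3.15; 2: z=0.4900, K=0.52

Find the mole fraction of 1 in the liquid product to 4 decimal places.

x_1 = 0.1825

Material balance + equilibrium reduce to Σ zᵢ(Kᵢ−1)/(1+V/F(Kᵢ−1)) = 0.
Check two-phase: ΣzᵢKᵢ = 1.8613 > 1 and Σzᵢ/Kᵢ = 1.1042 > 1, so g(0) = 0.8613 > 0 and g(1) = -0.1042 < 0.
Newton–Raphson from V/F = 0.41:
  V/F = 0.4100: g = 0.28995, g' = -0.8409 → V/F = 0.7548
  V/F = 0.7548: g = 0.04924, g' = -0.6203 → V/F = 0.8342
  V/F = 0.8342: g = 0.00026, g' = -0.6161 → V/F = 0.8346
Converged at V/F = 0.8346.
Compositions from xᵢ = zᵢ/(1+V/F(Kᵢ−1)), yᵢ = Kᵢxᵢ:
  1: x = 0.1825, y = 0.5749
  2: x = 0.8175, y = 0.4251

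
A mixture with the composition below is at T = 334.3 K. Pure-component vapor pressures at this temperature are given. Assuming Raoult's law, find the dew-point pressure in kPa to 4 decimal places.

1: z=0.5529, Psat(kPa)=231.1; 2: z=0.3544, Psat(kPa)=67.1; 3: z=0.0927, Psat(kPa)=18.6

Pdew = 79.0014 kPa

At the dew point ψ → 1, so Σzᵢ/Kᵢ = 1 with Kᵢ = Pᵢˢᵃᵗ/P ⇒ 1/P = Σzᵢ/Pᵢˢᵃᵗ.
1/P = 0.5529/231.1 + 0.3544/67.1 + 0.0927/18.6 = 0.0126580 ⇒ P = 79.0014 kPa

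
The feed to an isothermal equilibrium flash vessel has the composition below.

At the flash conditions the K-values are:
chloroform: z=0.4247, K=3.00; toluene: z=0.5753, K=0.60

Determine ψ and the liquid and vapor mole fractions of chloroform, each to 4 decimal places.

Material balance + equilibrium reduce to Σ zᵢ(Kᵢ−1)/(1+ψ(Kᵢ−1)) = 0.
Check two-phase: ΣzᵢKᵢ = 1.6193 > 1 and Σzᵢ/Kᵢ = 1.1004 > 1, so g(0) = 0.6193 > 0 and g(1) = -0.1004 < 0.
Binary case is linear: z₁(K₁−1)(1+ψ(K₂−1)) + z₂(K₂−1)(1+ψ(K₁−1)) = 0
⇒ ψ = [z₁(K₁−1)+z₂(K₂−1)] / [−(K₁−1)(K₂−1)] = 0.61928/0.80000 = 0.7741
Compositions from xᵢ = zᵢ/(1+ψ(Kᵢ−1)), yᵢ = Kᵢxᵢ:
  chloroform: x = 0.1667, y = 0.5000
  toluene: x = 0.8333, y = 0.5000

ψ = 0.7741, x_chloroform = 0.1667, y_chloroform = 0.5000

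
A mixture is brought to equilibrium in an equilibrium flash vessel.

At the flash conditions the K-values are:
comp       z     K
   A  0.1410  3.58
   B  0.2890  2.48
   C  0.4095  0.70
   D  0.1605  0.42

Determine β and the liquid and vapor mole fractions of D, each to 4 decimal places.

Rachford–Rice: g(β) = Σ zᵢ(Kᵢ−1)/(1+β(Kᵢ−1)) = 0.
Check two-phase: ΣzᵢKᵢ = 1.5756 > 1 and Σzᵢ/Kᵢ = 1.1231 > 1, so g(0) = 0.5756 > 0 and g(1) = -0.1231 < 0.
Newton iteration, β⁰ = 0.5:
  β = 0.5000: g = 0.12903, g' = -0.5462 → β = 0.7362
  β = 0.7362: g = 0.01001, g' = -0.4818 → β = 0.7570
Converged at β = 0.7570.
Compositions from xᵢ = zᵢ/(1+β(Kᵢ−1)), yᵢ = Kᵢxᵢ:
  A: x = 0.0477, y = 0.1709
  B: x = 0.1363, y = 0.3380
  C: x = 0.5298, y = 0.3709
  D: x = 0.2861, y = 0.1202

β = 0.7570, x_D = 0.2861, y_D = 0.1202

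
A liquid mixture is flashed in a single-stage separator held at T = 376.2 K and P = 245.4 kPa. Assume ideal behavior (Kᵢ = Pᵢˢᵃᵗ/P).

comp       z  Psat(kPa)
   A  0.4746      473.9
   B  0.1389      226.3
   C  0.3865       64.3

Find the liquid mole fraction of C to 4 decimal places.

x_C = 0.4723

Raoult's law: Kᵢ = Pᵢˢᵃᵗ/P = Pᵢˢᵃᵗ/245.4.
  K_A = 473.9/245.4 = 1.931133, K_B = 226.3/245.4 = 0.922168, K_C = 64.3/245.4 = 0.262021
Material balance + equilibrium reduce to Σ zᵢ(Kᵢ−1)/(1+ψ(Kᵢ−1)) = 0.
g(0) = ΣzᵢKᵢ − 1 = 0.1459 and g(1) = 1 − Σzᵢ/Kᵢ = -0.8715, so a root lies in (0, 1).
Iterate (Newton) starting at ψ = 0.53:
  ψ = 0.5300: g = -0.18384, g' = -0.7532 → ψ = 0.2859
  ψ = 0.2859: g = -0.02356, g' = -0.5957 → ψ = 0.2464
  ψ = 0.2464: g = -0.00017, g' = -0.5876 → ψ = 0.2461
Converged at ψ = 0.2461.
Compositions from xᵢ = zᵢ/(1+ψ(Kᵢ−1)), yᵢ = Kᵢxᵢ:
  A: x = 0.3861, y = 0.7457
  B: x = 0.1416, y = 0.1306
  C: x = 0.4723, y = 0.1237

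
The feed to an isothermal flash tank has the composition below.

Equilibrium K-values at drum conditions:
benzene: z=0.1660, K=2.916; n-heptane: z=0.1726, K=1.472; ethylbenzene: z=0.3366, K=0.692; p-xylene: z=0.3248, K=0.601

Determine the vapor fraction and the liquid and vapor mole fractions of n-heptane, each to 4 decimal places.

ψ = 0.3319, x_n-heptane = 0.1492, y_n-heptane = 0.2197

Let ψ = V/F and solve Σ zᵢ(Kᵢ−1)/(1+ψ(Kᵢ−1)) = 0.
Check two-phase: ΣzᵢKᵢ = 1.1663 > 1 and Σzᵢ/Kᵢ = 1.2010 > 1, so g(0) = 0.1663 > 0 and g(1) = -0.2010 < 0.
Iterate (Newton) starting at ψ = 0.5:
  ψ = 0.5000: g = -0.05609, g' = -0.3094 → ψ = 0.3187
  ψ = 0.3187: g = 0.00484, g' = -0.3711 → ψ = 0.3318
  ψ = 0.3318: g = 0.00004, g' = -0.3648 → ψ = 0.3319
Converged at ψ = 0.3319.
Compositions from xᵢ = zᵢ/(1+ψ(Kᵢ−1)), yᵢ = Kᵢxᵢ:
  benzene: x = 0.1015, y = 0.2959
  n-heptane: x = 0.1492, y = 0.2197
  ethylbenzene: x = 0.3749, y = 0.2594
  p-xylene: x = 0.3744, y = 0.2250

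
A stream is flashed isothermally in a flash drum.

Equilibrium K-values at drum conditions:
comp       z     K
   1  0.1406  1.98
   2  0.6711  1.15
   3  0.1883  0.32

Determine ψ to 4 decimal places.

Newton iteration, ψ⁰ = 0.5:
  ψ = 0.5000: g = -0.00789, g' = -0.2738 → ψ = 0.4712
  ψ = 0.4712: g = -0.00013, g' = -0.2649 → ψ = 0.4707
Converged at ψ = 0.4707.

ψ = 0.4707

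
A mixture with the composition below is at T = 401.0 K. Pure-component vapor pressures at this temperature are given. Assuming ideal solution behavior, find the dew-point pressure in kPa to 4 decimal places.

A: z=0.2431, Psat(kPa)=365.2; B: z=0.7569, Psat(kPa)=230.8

Pdew = 253.4774 kPa

At the dew point ψ → 1, so Σzᵢ/Kᵢ = 1 with Kᵢ = Pᵢˢᵃᵗ/P ⇒ 1/P = Σzᵢ/Pᵢˢᵃᵗ.
1/P = 0.2431/365.2 + 0.7569/230.8 = 0.0039451 ⇒ P = 253.4774 kPa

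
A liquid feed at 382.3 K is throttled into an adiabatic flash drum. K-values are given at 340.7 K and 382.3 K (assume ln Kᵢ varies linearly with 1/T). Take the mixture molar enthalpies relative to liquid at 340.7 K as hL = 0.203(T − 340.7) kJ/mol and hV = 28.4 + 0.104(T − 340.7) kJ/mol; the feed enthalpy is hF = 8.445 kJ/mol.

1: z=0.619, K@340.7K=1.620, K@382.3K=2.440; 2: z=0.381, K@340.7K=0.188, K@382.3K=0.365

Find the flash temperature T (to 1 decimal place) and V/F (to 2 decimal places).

Adiabatic flash: solve Rachford–Rice at each trial T, then check hF = ψ·hV(T) + (1−ψ)·hL(T).
  T = 340.7 K: K = (1.620, 0.188), RR gives ψ = 0.148, H_out = 4.197 kJ/mol
  T = 382.3 K: K = (2.440, 0.365), RR gives ψ = 0.710, H_out = 25.690 kJ/mol
  T = 361.5 K: K = (2.012, 0.267), RR gives ψ = 0.468, H_out = 16.547 kJ/mol
  T = 351.1 K: K = (1.811, 0.225), RR gives ψ = 0.329, H_out = 11.121 kJ/mol
  T = 345.9 K: K = (1.714, 0.206), RR gives ψ = 0.246, H_out = 7.923 kJ/mol
  T = 348.5 K: K = (1.762, 0.215), RR gives ψ = 0.289, H_out = 9.576 kJ/mol
  T = 347.2 K: K = (1.738, 0.211), RR gives ψ = 0.268, H_out = 8.764 kJ/mol
Linear interpolation between T = 345.9 (H_out = 7.923) and T = 347.2 (H_out = 8.764) on hF = 8.445 gives T ≈ 346.7 K, at which ψ = 0.26.

T = 346.7 K, V/F = 0.26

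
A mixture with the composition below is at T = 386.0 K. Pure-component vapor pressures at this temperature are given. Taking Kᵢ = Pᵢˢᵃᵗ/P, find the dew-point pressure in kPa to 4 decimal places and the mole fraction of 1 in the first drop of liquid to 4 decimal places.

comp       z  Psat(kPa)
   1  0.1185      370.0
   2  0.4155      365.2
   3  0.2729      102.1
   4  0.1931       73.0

At the dew point ψ → 1, so Σzᵢ/Kᵢ = 1 with Kᵢ = Pᵢˢᵃᵗ/P ⇒ 1/P = Σzᵢ/Pᵢˢᵃᵗ.
1/P = 0.1185/370.0 + 0.4155/365.2 + 0.2729/102.1 + 0.1931/73.0 = 0.0067761 ⇒ P = 147.5780 kPa
xᵢ = zᵢP/Pᵢˢᵃᵗ ⇒ x_1 = 0.1185·147.5780/370.0 = 0.0473

Pdew = 147.5780 kPa, x_1 = 0.0473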